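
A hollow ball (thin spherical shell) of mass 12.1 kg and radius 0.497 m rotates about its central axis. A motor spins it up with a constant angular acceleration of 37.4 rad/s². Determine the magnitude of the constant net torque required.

τ ≈ 74.5 N·m

I = (2/3)MR² = (2/3)(12.1)(0.497)² = 1.993 kg·m².
τ = Iα = (1.993)(37.40) = 74.52 N·m.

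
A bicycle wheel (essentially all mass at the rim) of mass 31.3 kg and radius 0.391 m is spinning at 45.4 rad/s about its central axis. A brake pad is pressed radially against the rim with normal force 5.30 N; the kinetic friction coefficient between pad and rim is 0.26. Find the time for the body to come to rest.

t ≈ 403 s

I = MR² = (31.3)(0.391)² = 4.785 kg·m².
Friction force f = μN = (0.26)(5.30) = 1.378 N at the rim; torque magnitude τ = fR = 0.5388 N·m, opposing ω.
|α| = τ/I = 0.5388/4.785 = 0.1126 rad/s² (deceleration).
0 = ω₀ − |α|t ⇒ t = ω₀/|α| = 45.4/0.1126 = 403.2 s.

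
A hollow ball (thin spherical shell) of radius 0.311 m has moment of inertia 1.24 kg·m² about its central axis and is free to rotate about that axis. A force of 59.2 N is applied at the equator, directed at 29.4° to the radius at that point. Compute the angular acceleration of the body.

α ≈ 7.29 rad/s²

Only the tangential component produces torque: τ = F R sinθ = (59.2)(0.311) sin 29.4° = 9.038 N·m.
Newton's second law for rotation, τ = Iα, gives α = τ/I = 9.038/1.240 = 7.289 rad/s².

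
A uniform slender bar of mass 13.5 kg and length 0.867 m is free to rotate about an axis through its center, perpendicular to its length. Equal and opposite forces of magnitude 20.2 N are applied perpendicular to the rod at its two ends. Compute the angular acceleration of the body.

I = (1/12)ML² = (1/12)(13.5)(0.867)² = 0.8457 kg·m².
The couple gives τ = F·(L/2) + F·(L/2) = F L = (20.2)(0.867) = 17.51 N·m.
Newton's second law for rotation, τ = Iα, gives α = τ/I = 17.51/0.8457 = 20.71 rad/s².

α ≈ 20.7 rad/s²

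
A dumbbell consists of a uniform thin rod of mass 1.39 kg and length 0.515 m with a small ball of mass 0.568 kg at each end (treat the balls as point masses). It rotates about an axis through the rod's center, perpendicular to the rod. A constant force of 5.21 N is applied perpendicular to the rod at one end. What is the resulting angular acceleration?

α ≈ 12.7 rad/s²

I_rod = (1/12)ML² = (1/12)(1.39)(0.515)² = 0.03072 kg·m².
I_balls = 2·m·(L/2)² = 2(0.568)(0.2575)² = 0.07532 kg·m².
Total I = 0.1060 kg·m².
τ = F·(L/2) = (5.21)(0.258) = 1.342 N·m.
α = τ/I = 1.342/0.1060 = 12.65 rad/s².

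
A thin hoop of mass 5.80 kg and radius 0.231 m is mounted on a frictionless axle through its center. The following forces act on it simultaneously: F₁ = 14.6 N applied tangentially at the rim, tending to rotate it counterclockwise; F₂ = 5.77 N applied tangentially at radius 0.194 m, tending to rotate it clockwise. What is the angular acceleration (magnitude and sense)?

I = MR² = (5.80)(0.231)² = 0.3095 kg·m².
Taking counterclockwise as positive: τ₁ = +(14.6)(0.231) = +3.373 N·m; τ₂ = −(5.77)(0.194) = −1.119 N·m.
Net torque τ = 2.253 N·m.
α = τ/I = 2.253/0.3095 = 7.280 rad/s².

α ≈ 7.28 rad/s², counterclockwise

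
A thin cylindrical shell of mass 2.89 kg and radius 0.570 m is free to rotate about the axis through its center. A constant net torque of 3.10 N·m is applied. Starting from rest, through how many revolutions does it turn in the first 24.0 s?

I = MR² = (2.89)(0.570)² = 0.9390 kg·m².
α = τ/I = 3.10/0.9390 = 3.302 rad/s².
θ = ½αt² = ½(3.302)(24.0)² = 950.8 rad.
Revolutions = θ/(2π) = 151.3.

≈ 151 revolutions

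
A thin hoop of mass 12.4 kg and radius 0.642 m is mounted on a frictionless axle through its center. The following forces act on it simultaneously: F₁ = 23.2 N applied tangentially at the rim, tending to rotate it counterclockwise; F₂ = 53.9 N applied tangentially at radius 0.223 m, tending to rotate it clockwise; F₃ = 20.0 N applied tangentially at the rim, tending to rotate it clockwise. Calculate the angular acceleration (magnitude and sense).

α ≈ 1.95 rad/s², clockwise

I = MR² = (12.4)(0.642)² = 5.111 kg·m².
Taking counterclockwise as positive: τ₁ = +(23.2)(0.642) = +14.89 N·m; τ₂ = −(53.9)(0.223) = −12.02 N·m; τ₃ = −(20.0)(0.642) = −12.84 N·m.
Net torque τ = -9.965 N·m.
α = τ/I = -9.965/5.111 = -1.950 rad/s².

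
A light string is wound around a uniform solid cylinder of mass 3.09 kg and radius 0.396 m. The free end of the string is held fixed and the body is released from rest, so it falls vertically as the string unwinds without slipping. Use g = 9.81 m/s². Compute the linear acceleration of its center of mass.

a ≈ 6.54 m/s²

Translation: Mg − T = Ma. Rotation about the center: TR = Iα with I = ½MR².
With a = αR: T = (I/R²)a = (1/2)M a, so Mg = (1 + 0.5000)Ma.
a = g/(1 + 0.5000) = 9.81/1.500 = 6.540 m/s².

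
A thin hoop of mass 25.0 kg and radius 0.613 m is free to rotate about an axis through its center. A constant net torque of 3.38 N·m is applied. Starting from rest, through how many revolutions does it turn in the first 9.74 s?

I = MR² = (25.0)(0.613)² = 9.394 kg·m².
α = τ/I = 3.38/9.394 = 0.3598 rad/s².
θ = ½αt² = ½(0.3598)(9.74)² = 17.07 rad.
Revolutions = θ/(2π) = 2.716.

≈ 2.72 revolutions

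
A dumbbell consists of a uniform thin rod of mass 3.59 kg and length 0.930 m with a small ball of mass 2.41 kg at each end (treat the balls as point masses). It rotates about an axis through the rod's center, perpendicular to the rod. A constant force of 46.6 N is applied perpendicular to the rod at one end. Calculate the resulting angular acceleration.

α ≈ 16.7 rad/s²

I_rod = (1/12)ML² = (1/12)(3.59)(0.930)² = 0.2587 kg·m².
I_balls = 2·m·(L/2)² = 2(2.41)(0.4650)² = 1.042 kg·m².
Total I = 1.301 kg·m².
τ = F·(L/2) = (46.6)(0.465) = 21.67 N·m.
α = τ/I = 21.67/1.301 = 16.66 rad/s².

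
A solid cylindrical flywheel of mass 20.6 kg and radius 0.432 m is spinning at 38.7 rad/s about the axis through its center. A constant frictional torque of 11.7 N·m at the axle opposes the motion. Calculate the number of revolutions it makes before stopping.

≈ 19.6 revolutions

I = ½MR² = (1/2)(20.6)(0.432)² = 1.922 kg·m².
The net torque has magnitude 11.7 N·m, opposing ω.
|α| = τ/I = 11.70/1.922 = 6.087 rad/s² (deceleration).
ω² = ω₀² − 2|α|θ with ω = 0 ⇒ θ = ω₀²/(2|α|) = 123.0 rad = 19.58 rev.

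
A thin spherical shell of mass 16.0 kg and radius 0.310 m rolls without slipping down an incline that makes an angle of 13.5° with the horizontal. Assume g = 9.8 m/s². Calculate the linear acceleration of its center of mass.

a ≈ 1.37 m/s²

Translation along the incline: Mg sinθ − f = Ma.
Rotation about the center: fR = Iα with I = (2/3)MR². No-slip gives a = αR, so f = (I/R²)a = (2/3)M a.
Substituting: Mg sinθ = (1 + 0.6667)Ma, so a = g sinθ/(1 + 0.6667) = (9.8) sin 13.5° / 1.667 = 1.373 m/s².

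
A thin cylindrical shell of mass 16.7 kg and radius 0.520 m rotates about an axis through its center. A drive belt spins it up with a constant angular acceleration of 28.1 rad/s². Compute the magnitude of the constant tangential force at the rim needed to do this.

I = MR² = (16.7)(0.520)² = 4.516 kg·m².
The required torque is τ = Iα = (4.516)(28.10) = 126.9 N·m.
A tangential force at the rim gives τ = FR, so F = τ/R = 126.9/0.520 = 244.0 N.

F ≈ 244 N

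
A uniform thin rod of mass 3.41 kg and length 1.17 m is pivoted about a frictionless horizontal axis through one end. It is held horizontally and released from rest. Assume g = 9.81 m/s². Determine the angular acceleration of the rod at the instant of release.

About the pivot, I = (1/3)ML² = (1/3)(3.41)(1.17)² = 1.556 kg·m².
The weight acts at the center, a distance L/2 = 0.5850 m from the pivot; τ = Mg(L/2) = 19.57 N·m.
α = τ/I = 19.57/1.556 = 12.58 rad/s².

α ≈ 12.6 rad/s²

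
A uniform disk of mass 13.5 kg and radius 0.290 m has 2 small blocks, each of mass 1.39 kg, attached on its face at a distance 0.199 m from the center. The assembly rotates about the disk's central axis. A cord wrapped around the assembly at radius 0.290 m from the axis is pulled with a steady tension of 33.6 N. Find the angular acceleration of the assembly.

I_disk = ½MR² = ½(13.5)(0.290)² = 0.5677 kg·m².
I_blocks = 2·m·r² = 2(1.39)(0.199)² = 0.1101 kg·m².
Total I = 0.6778 kg·m².
τ = F r = (33.6)(0.290) = 9.744 N·m.
α = τ/I = 9.744/0.6778 = 14.38 rad/s².

α ≈ 14.4 rad/s²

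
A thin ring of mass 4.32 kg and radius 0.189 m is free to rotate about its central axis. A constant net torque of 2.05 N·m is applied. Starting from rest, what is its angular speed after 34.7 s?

I = MR² = (4.32)(0.189)² = 0.1543 kg·m².
α = τ/I = 2.05/0.1543 = 13.28 rad/s².
ω = ω₀ + αt = 0 + (13.28)(34.7) = 461.0 rad/s.

ω ≈ 461 rad/s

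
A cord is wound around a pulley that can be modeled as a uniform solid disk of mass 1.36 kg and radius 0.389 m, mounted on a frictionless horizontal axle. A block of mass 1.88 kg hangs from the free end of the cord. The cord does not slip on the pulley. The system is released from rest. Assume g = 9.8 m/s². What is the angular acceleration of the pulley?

I = ½MR² = (1/2)(1.36)(0.389)² = 0.1029 kg·m².
Block: mg − T = ma. Pulley: TR = Iα. No-slip: a = αR, so T = (I/R²)a = 0.6800·a.
Then mg = (m + 0.6800)a, so a = (1.88)(9.8)/(1.88 + 0.6800) = 7.197 m/s².
α = a/R = 7.197/0.389 = 18.50 rad/s².

α ≈ 18.5 rad/s²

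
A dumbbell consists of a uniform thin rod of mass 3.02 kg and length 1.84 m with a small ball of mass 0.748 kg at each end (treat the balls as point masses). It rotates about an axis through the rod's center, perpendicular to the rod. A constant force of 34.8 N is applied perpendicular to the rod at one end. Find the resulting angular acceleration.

α ≈ 15.1 rad/s²

I_rod = (1/12)ML² = (1/12)(3.02)(1.84)² = 0.8520 kg·m².
I_balls = 2·m·(L/2)² = 2(0.748)(0.9200)² = 1.266 kg·m².
Total I = 2.118 kg·m².
τ = F·(L/2) = (34.8)(0.920) = 32.02 N·m.
α = τ/I = 32.02/2.118 = 15.11 rad/s².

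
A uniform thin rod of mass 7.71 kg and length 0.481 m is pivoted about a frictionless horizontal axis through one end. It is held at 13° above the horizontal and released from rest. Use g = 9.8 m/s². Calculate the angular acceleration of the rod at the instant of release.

About the pivot, I = (1/3)ML² = (1/3)(7.71)(0.481)² = 0.5946 kg·m².
The weight acts at the center, a distance L/2 = 0.2405 m from the pivot; τ = Mg(L/2) cos 13° = 17.71 N·m.
α = τ/I = 17.71/0.5946 = 29.78 rad/s².
(Equivalently α = (3g/(2L)) cos 13° = 29.78 rad/s².)

α ≈ 29.8 rad/s²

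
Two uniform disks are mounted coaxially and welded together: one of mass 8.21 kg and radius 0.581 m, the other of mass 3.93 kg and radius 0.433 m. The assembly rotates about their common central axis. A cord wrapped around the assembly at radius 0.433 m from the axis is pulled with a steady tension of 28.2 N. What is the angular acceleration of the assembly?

I = ½M₁R₁² + ½M₂R₂² = ½(8.21)(0.581)² + ½(3.93)(0.433)² = 1.754 kg·m².
τ = F r = (28.2)(0.433) = 12.21 N·m.
α = τ/I = 12.21/1.754 = 6.961 rad/s².

α ≈ 6.96 rad/s²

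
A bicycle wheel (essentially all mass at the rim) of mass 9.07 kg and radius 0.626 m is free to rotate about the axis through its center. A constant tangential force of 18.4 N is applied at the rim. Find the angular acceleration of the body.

α ≈ 3.24 rad/s²

I = MR² = (9.07)(0.626)² = 3.554 kg·m².
τ = F R = (18.4)(0.626) = 11.52 N·m.
From τ = Iα: α = 11.52/3.554 = 3.241 rad/s².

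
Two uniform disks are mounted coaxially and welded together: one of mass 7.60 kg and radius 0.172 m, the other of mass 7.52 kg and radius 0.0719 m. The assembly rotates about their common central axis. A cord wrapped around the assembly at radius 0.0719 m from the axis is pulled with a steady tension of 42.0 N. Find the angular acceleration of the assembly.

α ≈ 22.9 rad/s²

I = ½M₁R₁² + ½M₂R₂² = ½(7.60)(0.172)² + ½(7.52)(0.0719)² = 0.1319 kg·m².
τ = F r = (42.0)(0.0719) = 3.020 N·m.
α = τ/I = 3.020/0.1319 = 22.90 rad/s².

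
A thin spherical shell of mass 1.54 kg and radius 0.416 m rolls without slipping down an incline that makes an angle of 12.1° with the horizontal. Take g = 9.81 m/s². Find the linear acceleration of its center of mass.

a ≈ 1.23 m/s²

Translation along the incline: Mg sinθ − f = Ma.
Rotation about the center: fR = Iα with I = (2/3)MR². No-slip gives a = αR, so f = (I/R²)a = (2/3)M a.
Substituting: Mg sinθ = (1 + 0.6667)Ma, so a = g sinθ/(1 + 0.6667) = (9.81) sin 12.1° / 1.667 = 1.234 m/s².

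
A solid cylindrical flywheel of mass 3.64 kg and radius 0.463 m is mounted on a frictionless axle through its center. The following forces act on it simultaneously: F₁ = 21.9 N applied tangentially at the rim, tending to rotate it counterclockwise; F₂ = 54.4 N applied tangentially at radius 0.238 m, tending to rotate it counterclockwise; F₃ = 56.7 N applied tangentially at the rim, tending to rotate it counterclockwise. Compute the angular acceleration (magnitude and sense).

I = ½MR² = (1/2)(3.64)(0.463)² = 0.3902 kg·m².
Taking counterclockwise as positive: τ₁ = +(21.9)(0.463) = +10.14 N·m; τ₂ = +(54.4)(0.238) = +12.95 N·m; τ₃ = +(56.7)(0.463) = +26.25 N·m.
Net torque τ = 49.34 N·m.
α = τ/I = 49.34/0.3902 = 126.5 rad/s².

α ≈ 126 rad/s², counterclockwise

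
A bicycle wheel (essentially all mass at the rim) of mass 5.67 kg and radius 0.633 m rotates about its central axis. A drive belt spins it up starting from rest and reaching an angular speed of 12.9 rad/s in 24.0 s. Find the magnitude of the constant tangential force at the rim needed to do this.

F ≈ 1.93 N

I = MR² = (5.67)(0.633)² = 2.272 kg·m².
α = Δω/Δt = (12.9 − 0)/24.0 = 0.5375 rad/s².
The required torque is τ = Iα = (2.272)(0.5375) = 1.221 N·m.
A tangential force at the rim gives τ = FR, so F = τ/R = 1.221/0.633 = 1.929 N.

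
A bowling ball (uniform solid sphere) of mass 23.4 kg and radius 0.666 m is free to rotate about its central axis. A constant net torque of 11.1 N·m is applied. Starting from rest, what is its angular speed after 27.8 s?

ω ≈ 74.3 rad/s

I = (2/5)MR² = (2/5)(23.4)(0.666)² = 4.152 kg·m².
α = τ/I = 11.1/4.152 = 2.674 rad/s².
ω = ω₀ + αt = 0 + (2.674)(27.8) = 74.33 rad/s.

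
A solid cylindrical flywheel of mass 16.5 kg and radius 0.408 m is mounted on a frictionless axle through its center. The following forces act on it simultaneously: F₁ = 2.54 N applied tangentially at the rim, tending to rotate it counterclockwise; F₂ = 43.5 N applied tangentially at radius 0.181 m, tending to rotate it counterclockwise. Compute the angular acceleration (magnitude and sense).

α ≈ 6.49 rad/s², counterclockwise

I = ½MR² = (1/2)(16.5)(0.408)² = 1.373 kg·m².
Taking counterclockwise as positive: τ₁ = +(2.54)(0.408) = +1.036 N·m; τ₂ = +(43.5)(0.181) = +7.873 N·m.
Net torque τ = 8.910 N·m.
α = τ/I = 8.910/1.373 = 6.488 rad/s².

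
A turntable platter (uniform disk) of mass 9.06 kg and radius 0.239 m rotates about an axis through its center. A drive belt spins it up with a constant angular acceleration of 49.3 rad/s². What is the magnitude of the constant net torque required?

τ ≈ 12.8 N·m

I = ½MR² = (1/2)(9.06)(0.239)² = 0.2588 kg·m².
τ = Iα = (0.2588)(49.30) = 12.76 N·m.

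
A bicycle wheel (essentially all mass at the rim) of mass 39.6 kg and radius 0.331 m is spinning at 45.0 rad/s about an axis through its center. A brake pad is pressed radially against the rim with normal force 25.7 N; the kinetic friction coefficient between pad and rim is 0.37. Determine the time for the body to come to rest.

I = MR² = (39.6)(0.331)² = 4.339 kg·m².
Friction force f = μN = (0.37)(25.7) = 9.509 N at the rim; torque magnitude τ = fR = 3.147 N·m, opposing ω.
|α| = τ/I = 3.147/4.339 = 0.7255 rad/s² (deceleration).
0 = ω₀ − |α|t ⇒ t = ω₀/|α| = 45.0/0.7255 = 62.03 s.

t ≈ 62.0 s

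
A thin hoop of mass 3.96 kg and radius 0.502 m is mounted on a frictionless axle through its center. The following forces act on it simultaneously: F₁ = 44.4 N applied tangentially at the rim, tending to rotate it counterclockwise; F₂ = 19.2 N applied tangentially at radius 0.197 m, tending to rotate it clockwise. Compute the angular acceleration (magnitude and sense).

α ≈ 18.5 rad/s², counterclockwise

I = MR² = (3.96)(0.502)² = 0.9979 kg·m².
Taking counterclockwise as positive: τ₁ = +(44.4)(0.502) = +22.29 N·m; τ₂ = −(19.2)(0.197) = −3.782 N·m.
Net torque τ = 18.51 N·m.
α = τ/I = 18.51/0.9979 = 18.54 rad/s².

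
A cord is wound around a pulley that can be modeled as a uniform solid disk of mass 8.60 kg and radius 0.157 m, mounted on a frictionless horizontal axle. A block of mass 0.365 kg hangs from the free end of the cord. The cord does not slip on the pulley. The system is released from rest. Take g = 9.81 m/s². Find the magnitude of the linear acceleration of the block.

I = ½MR² = (1/2)(8.60)(0.157)² = 0.1060 kg·m².
Block: mg − T = ma. Pulley: TR = Iα. No-slip: a = αR, so T = (I/R²)a = 4.300·a.
Then mg = (m + 4.300)a, so a = (0.365)(9.81)/(0.365 + 4.300) = 0.7676 m/s².

a ≈ 0.768 m/s²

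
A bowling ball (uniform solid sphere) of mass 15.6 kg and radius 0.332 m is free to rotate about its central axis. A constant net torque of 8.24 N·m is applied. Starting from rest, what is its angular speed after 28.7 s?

ω ≈ 344 rad/s

I = (2/5)MR² = (2/5)(15.6)(0.332)² = 0.6878 kg·m².
α = τ/I = 8.24/0.6878 = 11.98 rad/s².
ω = ω₀ + αt = 0 + (11.98)(28.7) = 343.8 rad/s.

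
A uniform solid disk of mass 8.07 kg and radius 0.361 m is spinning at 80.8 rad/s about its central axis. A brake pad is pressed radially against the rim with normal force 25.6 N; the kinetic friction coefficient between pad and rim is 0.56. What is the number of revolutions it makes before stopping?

≈ 52.8 revolutions

I = ½MR² = (1/2)(8.07)(0.361)² = 0.5258 kg·m².
Friction force f = μN = (0.56)(25.6) = 14.34 N at the rim; torque magnitude τ = fR = 5.175 N·m, opposing ω.
|α| = τ/I = 5.175/0.5258 = 9.842 rad/s² (deceleration).
ω² = ω₀² − 2|α|θ with ω = 0 ⇒ θ = ω₀²/(2|α|) = 331.7 rad = 52.79 rev.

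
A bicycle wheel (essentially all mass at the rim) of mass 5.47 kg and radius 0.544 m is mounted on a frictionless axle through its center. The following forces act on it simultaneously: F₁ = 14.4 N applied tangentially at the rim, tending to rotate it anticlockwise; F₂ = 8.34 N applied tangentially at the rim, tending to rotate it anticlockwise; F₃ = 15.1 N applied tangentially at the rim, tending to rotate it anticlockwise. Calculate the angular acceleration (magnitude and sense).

I = MR² = (5.47)(0.544)² = 1.619 kg·m².
Taking anticlockwise as positive: τ₁ = +(14.4)(0.544) = +7.834 N·m; τ₂ = +(8.34)(0.544) = +4.537 N·m; τ₃ = +(15.1)(0.544) = +8.214 N·m.
Net torque τ = 20.58 N·m.
α = τ/I = 20.58/1.619 = 12.72 rad/s².

α ≈ 12.7 rad/s², anticlockwise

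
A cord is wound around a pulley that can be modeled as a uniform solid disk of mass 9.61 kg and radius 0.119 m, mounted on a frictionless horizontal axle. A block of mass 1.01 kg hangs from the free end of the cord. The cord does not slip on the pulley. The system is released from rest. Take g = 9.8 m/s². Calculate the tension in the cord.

I = ½MR² = (1/2)(9.61)(0.119)² = 0.06804 kg·m².
Block: mg − T = ma. Pulley: TR = Iα. No-slip: a = αR, so T = (I/R²)a = 4.805·a.
Then mg = (m + 4.805)a, so a = (1.01)(9.8)/(1.01 + 4.805) = 1.702 m/s².
T = 4.805·a = 8.179 N.

T ≈ 8.18 N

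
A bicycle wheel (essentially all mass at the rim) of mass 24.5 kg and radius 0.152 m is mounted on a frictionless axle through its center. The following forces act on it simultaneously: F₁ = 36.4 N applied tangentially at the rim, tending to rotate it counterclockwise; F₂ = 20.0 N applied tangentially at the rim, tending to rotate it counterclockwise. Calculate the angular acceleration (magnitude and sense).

α ≈ 15.1 rad/s², counterclockwise

I = MR² = (24.5)(0.152)² = 0.5660 kg·m².
Taking counterclockwise as positive: τ₁ = +(36.4)(0.152) = +5.533 N·m; τ₂ = +(20.0)(0.152) = +3.040 N·m.
Net torque τ = 8.573 N·m.
α = τ/I = 8.573/0.5660 = 15.15 rad/s².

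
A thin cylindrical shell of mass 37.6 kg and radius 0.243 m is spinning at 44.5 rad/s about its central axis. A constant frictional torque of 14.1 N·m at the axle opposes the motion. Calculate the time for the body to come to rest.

I = MR² = (37.6)(0.243)² = 2.220 kg·m².
The net torque has magnitude 14.1 N·m, opposing ω.
|α| = τ/I = 14.10/2.220 = 6.351 rad/s² (deceleration).
0 = ω₀ − |α|t ⇒ t = ω₀/|α| = 44.5/6.351 = 7.007 s.

t ≈ 7.01 s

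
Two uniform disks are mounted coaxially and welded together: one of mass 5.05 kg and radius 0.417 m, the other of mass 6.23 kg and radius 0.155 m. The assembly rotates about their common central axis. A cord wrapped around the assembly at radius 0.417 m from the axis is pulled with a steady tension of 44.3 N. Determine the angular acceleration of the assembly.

α ≈ 35.9 rad/s²

I = ½M₁R₁² + ½M₂R₂² = ½(5.05)(0.417)² + ½(6.23)(0.155)² = 0.5139 kg·m².
τ = F r = (44.3)(0.417) = 18.47 N·m.
α = τ/I = 18.47/0.5139 = 35.95 rad/s².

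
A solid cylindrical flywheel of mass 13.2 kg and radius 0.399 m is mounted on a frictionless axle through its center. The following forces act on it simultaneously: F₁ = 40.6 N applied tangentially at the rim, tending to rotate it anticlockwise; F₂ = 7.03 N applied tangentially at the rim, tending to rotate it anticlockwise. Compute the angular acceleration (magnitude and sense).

I = ½MR² = (1/2)(13.2)(0.399)² = 1.051 kg·m².
Taking anticlockwise as positive: τ₁ = +(40.6)(0.399) = +16.20 N·m; τ₂ = +(7.03)(0.399) = +2.805 N·m.
Net torque τ = 19.00 N·m.
α = τ/I = 19.00/1.051 = 18.09 rad/s².

α ≈ 18.1 rad/s², anticlockwise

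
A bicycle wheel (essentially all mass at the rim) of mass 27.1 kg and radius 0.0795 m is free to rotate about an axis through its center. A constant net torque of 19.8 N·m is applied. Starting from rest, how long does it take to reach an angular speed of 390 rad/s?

t ≈ 3.37 s

I = MR² = (27.1)(0.0795)² = 0.1713 kg·m².
α = τ/I = 19.8/0.1713 = 115.6 rad/s².
ω = αt ⇒ t = ω/α = 390/115.6 = 3.374 s.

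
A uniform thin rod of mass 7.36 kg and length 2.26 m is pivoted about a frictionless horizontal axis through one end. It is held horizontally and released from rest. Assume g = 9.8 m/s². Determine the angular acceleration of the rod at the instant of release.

α ≈ 6.50 rad/s²

About the pivot, I = (1/3)ML² = (1/3)(7.36)(2.26)² = 12.53 kg·m².
The weight acts at the center, a distance L/2 = 1.130 m from the pivot; τ = Mg(L/2) = 81.50 N·m.
α = τ/I = 81.50/12.53 = 6.504 rad/s².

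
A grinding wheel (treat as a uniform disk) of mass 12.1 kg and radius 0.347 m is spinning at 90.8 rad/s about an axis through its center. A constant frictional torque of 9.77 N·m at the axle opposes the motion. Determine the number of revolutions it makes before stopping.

I = ½MR² = (1/2)(12.1)(0.347)² = 0.7285 kg·m².
The net torque has magnitude 9.77 N·m, opposing ω.
|α| = τ/I = 9.770/0.7285 = 13.41 rad/s² (deceleration).
ω² = ω₀² − 2|α|θ with ω = 0 ⇒ θ = ω₀²/(2|α|) = 307.4 rad = 48.92 rev.

≈ 48.9 revolutions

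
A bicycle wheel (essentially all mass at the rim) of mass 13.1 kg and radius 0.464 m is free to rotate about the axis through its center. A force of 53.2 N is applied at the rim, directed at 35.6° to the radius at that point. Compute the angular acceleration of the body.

α ≈ 5.09 rad/s²

I = MR² = (13.1)(0.464)² = 2.820 kg·m².
Only the tangential component produces torque: τ = F R sinθ = (53.2)(0.464) sin 35.6° = 14.37 N·m.
From τ = Iα: α = 14.37/2.820 = 5.095 rad/s².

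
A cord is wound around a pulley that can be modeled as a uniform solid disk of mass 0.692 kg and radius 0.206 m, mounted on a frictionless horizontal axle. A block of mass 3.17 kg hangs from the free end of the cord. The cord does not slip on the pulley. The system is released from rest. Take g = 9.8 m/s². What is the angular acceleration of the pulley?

I = ½MR² = (1/2)(0.692)(0.206)² = 0.01468 kg·m².
Block: mg − T = ma. Pulley: TR = Iα. No-slip: a = αR, so T = (I/R²)a = 0.3460·a.
Then mg = (m + 0.3460)a, so a = (3.17)(9.8)/(3.17 + 0.3460) = 8.836 m/s².
α = a/R = 8.836/0.206 = 42.89 rad/s².

α ≈ 42.9 rad/s²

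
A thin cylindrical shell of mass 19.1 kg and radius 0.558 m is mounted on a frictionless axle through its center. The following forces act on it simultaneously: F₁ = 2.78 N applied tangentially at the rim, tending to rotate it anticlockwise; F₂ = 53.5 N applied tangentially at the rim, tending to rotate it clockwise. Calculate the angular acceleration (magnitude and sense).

I = MR² = (19.1)(0.558)² = 5.947 kg·m².
Taking anticlockwise as positive: τ₁ = +(2.78)(0.558) = +1.551 N·m; τ₂ = −(53.5)(0.558) = −29.85 N·m.
Net torque τ = -28.30 N·m.
α = τ/I = -28.30/5.947 = -4.759 rad/s².

α ≈ 4.76 rad/s², clockwise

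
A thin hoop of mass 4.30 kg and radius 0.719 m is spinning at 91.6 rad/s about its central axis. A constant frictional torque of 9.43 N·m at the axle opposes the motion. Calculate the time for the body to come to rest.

I = MR² = (4.30)(0.719)² = 2.223 kg·m².
The net torque has magnitude 9.43 N·m, opposing ω.
|α| = τ/I = 9.430/2.223 = 4.242 rad/s² (deceleration).
0 = ω₀ − |α|t ⇒ t = ω₀/|α| = 91.6/4.242 = 21.59 s.

t ≈ 21.6 s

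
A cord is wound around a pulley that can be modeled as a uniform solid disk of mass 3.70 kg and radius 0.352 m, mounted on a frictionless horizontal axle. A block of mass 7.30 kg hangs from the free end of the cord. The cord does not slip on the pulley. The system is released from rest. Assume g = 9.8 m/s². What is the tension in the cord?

I = ½MR² = (1/2)(3.70)(0.352)² = 0.2292 kg·m².
Block: mg − T = ma. Pulley: TR = Iα. No-slip: a = αR, so T = (I/R²)a = 1.850·a.
Then mg = (m + 1.850)a, so a = (7.30)(9.8)/(7.30 + 1.850) = 7.819 m/s².
T = 1.850·a = 14.46 N.

T ≈ 14.5 N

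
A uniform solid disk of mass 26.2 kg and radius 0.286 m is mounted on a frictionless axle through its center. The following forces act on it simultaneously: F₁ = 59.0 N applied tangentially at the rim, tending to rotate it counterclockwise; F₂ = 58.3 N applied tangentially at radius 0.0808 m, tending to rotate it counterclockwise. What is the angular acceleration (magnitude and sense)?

α ≈ 20.1 rad/s², counterclockwise

I = ½MR² = (1/2)(26.2)(0.286)² = 1.072 kg·m².
Taking counterclockwise as positive: τ₁ = +(59.0)(0.286) = +16.87 N·m; τ₂ = +(58.3)(0.0808) = +4.711 N·m.
Net torque τ = 21.58 N·m.
α = τ/I = 21.58/1.072 = 20.14 rad/s².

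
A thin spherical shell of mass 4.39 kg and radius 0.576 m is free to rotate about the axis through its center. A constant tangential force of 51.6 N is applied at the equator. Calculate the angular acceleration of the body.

I = (2/3)MR² = (2/3)(4.39)(0.576)² = 0.9710 kg·m².
τ = F R = (51.6)(0.576) = 29.72 N·m.
From τ = Iα: α = 29.72/0.9710 = 30.61 rad/s².

α ≈ 30.6 rad/s²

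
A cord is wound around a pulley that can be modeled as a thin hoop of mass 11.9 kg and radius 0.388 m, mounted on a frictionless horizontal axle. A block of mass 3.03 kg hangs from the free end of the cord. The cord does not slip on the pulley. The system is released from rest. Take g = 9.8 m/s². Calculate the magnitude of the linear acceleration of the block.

a ≈ 1.99 m/s²

I = MR² = (11.9)(0.388)² = 1.791 kg·m².
Block: mg − T = ma. Pulley: TR = Iα. No-slip: a = αR, so T = (I/R²)a = 11.90·a.
Then mg = (m + 11.90)a, so a = (3.03)(9.8)/(3.03 + 11.90) = 1.989 m/s².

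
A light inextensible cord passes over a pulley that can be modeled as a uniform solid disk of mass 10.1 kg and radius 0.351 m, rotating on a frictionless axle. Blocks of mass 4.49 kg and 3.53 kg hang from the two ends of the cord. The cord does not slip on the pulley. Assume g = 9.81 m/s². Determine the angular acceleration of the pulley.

α ≈ 2.05 rad/s²

I = ½MR² = (1/2)(10.1)(0.351)² = 0.6222 kg·m².
Heavier block: m₁g − T₁ = m₁a. Lighter block: T₂ − m₂g = m₂a.
Pulley: (T₁ − T₂)R = Iα = I(a/R), so T₁ − T₂ = (I/R²)a = (1/2)M_p a = 5.050·a.
Adding the three: (m₁ − m₂)g = (m₁ + m₂ + 5.050)a, so a = (4.49 − 3.53)(9.81)/(4.49 + 3.53 + 5.050) = 0.7206 m/s².
α = a/R = 0.7206/0.351 = 2.053 rad/s².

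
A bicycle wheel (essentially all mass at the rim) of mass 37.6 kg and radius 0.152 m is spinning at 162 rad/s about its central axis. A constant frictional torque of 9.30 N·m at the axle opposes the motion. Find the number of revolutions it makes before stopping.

I = MR² = (37.6)(0.152)² = 0.8687 kg·m².
The net torque has magnitude 9.30 N·m, opposing ω.
|α| = τ/I = 9.300/0.8687 = 10.71 rad/s² (deceleration).
ω² = ω₀² − 2|α|θ with ω = 0 ⇒ θ = ω₀²/(2|α|) = 1226 rad = 195.1 rev.

≈ 195 revolutions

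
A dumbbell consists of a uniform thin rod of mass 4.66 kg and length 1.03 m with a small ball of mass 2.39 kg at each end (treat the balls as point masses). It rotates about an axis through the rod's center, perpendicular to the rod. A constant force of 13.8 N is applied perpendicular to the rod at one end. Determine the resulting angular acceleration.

I_rod = (1/12)ML² = (1/12)(4.66)(1.03)² = 0.4120 kg·m².
I_balls = 2·m·(L/2)² = 2(2.39)(0.5150)² = 1.268 kg·m².
Total I = 1.680 kg·m².
τ = F·(L/2) = (13.8)(0.515) = 7.107 N·m.
α = τ/I = 7.107/1.680 = 4.231 rad/s².

α ≈ 4.23 rad/s²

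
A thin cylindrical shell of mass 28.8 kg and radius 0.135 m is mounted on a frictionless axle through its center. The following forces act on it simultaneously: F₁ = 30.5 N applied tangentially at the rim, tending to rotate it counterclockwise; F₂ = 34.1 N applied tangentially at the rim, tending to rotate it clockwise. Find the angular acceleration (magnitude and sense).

I = MR² = (28.8)(0.135)² = 0.5249 kg·m².
Taking counterclockwise as positive: τ₁ = +(30.5)(0.135) = +4.118 N·m; τ₂ = −(34.1)(0.135) = −4.604 N·m.
Net torque τ = -0.4860 N·m.
α = τ/I = -0.4860/0.5249 = -0.9259 rad/s².

α ≈ 0.926 rad/s², clockwise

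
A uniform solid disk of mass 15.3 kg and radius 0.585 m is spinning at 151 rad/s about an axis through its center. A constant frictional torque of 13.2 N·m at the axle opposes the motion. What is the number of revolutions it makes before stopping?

≈ 360 revolutions

I = ½MR² = (1/2)(15.3)(0.585)² = 2.618 kg·m².
The net torque has magnitude 13.2 N·m, opposing ω.
|α| = τ/I = 13.20/2.618 = 5.042 rad/s² (deceleration).
ω² = ω₀² − 2|α|θ with ω = 0 ⇒ θ = ω₀²/(2|α|) = 2261 rad = 359.9 rev.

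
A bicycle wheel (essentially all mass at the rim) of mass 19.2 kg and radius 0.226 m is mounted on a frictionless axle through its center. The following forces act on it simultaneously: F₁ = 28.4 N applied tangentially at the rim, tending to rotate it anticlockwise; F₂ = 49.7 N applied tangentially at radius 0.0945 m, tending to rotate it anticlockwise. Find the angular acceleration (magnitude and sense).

α ≈ 11.3 rad/s², anticlockwise

I = MR² = (19.2)(0.226)² = 0.9807 kg·m².
Taking anticlockwise as positive: τ₁ = +(28.4)(0.226) = +6.418 N·m; τ₂ = +(49.7)(0.0945) = +4.697 N·m.
Net torque τ = 11.12 N·m.
α = τ/I = 11.12/0.9807 = 11.33 rad/s².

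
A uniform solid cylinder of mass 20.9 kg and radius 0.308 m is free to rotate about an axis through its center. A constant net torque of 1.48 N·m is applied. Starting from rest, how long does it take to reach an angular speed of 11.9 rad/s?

I = ½MR² = (1/2)(20.9)(0.308)² = 0.9913 kg·m².
α = τ/I = 1.48/0.9913 = 1.493 rad/s².
ω = αt ⇒ t = ω/α = 11.9/1.493 = 7.971 s.

t ≈ 7.97 s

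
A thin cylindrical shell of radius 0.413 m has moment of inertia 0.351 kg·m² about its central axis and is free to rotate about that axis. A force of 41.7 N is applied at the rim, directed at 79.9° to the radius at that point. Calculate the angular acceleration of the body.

Only the tangential component produces torque: τ = F R sinθ = (41.7)(0.413) sin 79.9° = 16.96 N·m.
From τ = Iα: α = 16.96/0.3510 = 48.31 rad/s².

α ≈ 48.3 rad/s²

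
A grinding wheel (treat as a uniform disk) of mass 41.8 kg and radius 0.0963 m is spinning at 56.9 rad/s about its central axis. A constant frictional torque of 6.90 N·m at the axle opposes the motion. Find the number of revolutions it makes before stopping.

I = ½MR² = (1/2)(41.8)(0.0963)² = 0.1938 kg·m².
The net torque has magnitude 6.90 N·m, opposing ω.
|α| = τ/I = 6.900/0.1938 = 35.60 rad/s² (deceleration).
ω² = ω₀² − 2|α|θ with ω = 0 ⇒ θ = ω₀²/(2|α|) = 45.47 rad = 7.237 rev.

≈ 7.24 revolutions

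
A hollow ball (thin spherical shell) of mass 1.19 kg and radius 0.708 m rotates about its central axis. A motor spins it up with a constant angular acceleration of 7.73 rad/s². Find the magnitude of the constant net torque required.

I = (2/3)MR² = (2/3)(1.19)(0.708)² = 0.3977 kg·m².
τ = Iα = (0.3977)(7.730) = 3.074 N·m.

τ ≈ 3.07 N·m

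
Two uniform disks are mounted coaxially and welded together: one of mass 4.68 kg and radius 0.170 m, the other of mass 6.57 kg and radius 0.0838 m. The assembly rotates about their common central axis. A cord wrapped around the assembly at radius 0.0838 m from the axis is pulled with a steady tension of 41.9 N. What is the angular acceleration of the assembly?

α ≈ 38.7 rad/s²

I = ½M₁R₁² + ½M₂R₂² = ½(4.68)(0.170)² + ½(6.57)(0.0838)² = 0.09069 kg·m².
τ = F r = (41.9)(0.0838) = 3.511 N·m.
α = τ/I = 3.511/0.09069 = 38.71 rad/s².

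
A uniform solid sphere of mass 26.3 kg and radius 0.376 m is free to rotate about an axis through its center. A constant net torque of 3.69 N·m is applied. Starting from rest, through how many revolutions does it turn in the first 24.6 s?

I = (2/5)MR² = (2/5)(26.3)(0.376)² = 1.487 kg·m².
α = τ/I = 3.69/1.487 = 2.481 rad/s².
θ = ½αt² = ½(2.481)(24.6)² = 750.7 rad.
Revolutions = θ/(2π) = 119.5.

≈ 119 revolutions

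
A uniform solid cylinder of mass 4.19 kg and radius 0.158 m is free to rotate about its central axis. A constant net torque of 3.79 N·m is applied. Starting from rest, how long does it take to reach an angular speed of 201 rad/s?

t ≈ 2.77 s

I = ½MR² = (1/2)(4.19)(0.158)² = 0.05230 kg·m².
α = τ/I = 3.79/0.05230 = 72.47 rad/s².
ω = αt ⇒ t = ω/α = 201/72.47 = 2.774 s.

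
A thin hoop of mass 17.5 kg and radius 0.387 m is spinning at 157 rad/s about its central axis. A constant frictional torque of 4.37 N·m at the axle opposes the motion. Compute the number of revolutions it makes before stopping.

I = MR² = (17.5)(0.387)² = 2.621 kg·m².
The net torque has magnitude 4.37 N·m, opposing ω.
|α| = τ/I = 4.370/2.621 = 1.667 rad/s² (deceleration).
ω² = ω₀² − 2|α|θ with ω = 0 ⇒ θ = ω₀²/(2|α|) = 7392 rad = 1176 rev.

≈ 1180 revolutions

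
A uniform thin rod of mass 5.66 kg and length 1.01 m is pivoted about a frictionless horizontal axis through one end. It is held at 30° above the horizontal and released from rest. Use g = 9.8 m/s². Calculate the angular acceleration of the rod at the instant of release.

About the pivot, I = (1/3)ML² = (1/3)(5.66)(1.01)² = 1.925 kg·m².
The weight acts at the center, a distance L/2 = 0.5050 m from the pivot; τ = Mg(L/2) cos 30° = 24.26 N·m.
α = τ/I = 24.26/1.925 = 12.60 rad/s².

α ≈ 12.6 rad/s²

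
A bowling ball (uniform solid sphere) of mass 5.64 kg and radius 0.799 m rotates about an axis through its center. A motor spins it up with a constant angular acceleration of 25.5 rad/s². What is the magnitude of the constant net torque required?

τ ≈ 36.7 N·m

I = (2/5)MR² = (2/5)(5.64)(0.799)² = 1.440 kg·m².
τ = Iα = (1.440)(25.50) = 36.73 N·m.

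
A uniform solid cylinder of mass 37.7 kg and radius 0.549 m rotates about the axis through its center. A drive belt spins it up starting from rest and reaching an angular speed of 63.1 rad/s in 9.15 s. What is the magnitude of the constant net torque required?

τ ≈ 39.2 N·m

I = ½MR² = (1/2)(37.7)(0.549)² = 5.681 kg·m².
α = Δω/Δt = (63.1 − 0)/9.15 = 6.896 rad/s².
τ = Iα = (5.681)(6.896) = 39.18 N·m.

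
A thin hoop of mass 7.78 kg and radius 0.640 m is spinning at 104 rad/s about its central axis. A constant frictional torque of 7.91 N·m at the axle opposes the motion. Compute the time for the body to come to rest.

t ≈ 41.9 s

I = MR² = (7.78)(0.640)² = 3.187 kg·m².
The net torque has magnitude 7.91 N·m, opposing ω.
|α| = τ/I = 7.910/3.187 = 2.482 rad/s² (deceleration).
0 = ω₀ − |α|t ⇒ t = ω₀/|α| = 104/2.482 = 41.90 s.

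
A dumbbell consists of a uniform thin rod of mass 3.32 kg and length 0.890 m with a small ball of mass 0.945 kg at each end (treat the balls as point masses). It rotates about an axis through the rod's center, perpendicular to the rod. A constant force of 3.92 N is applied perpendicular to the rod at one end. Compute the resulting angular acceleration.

α ≈ 2.94 rad/s²

I_rod = (1/12)ML² = (1/12)(3.32)(0.890)² = 0.2191 kg·m².
I_balls = 2·m·(L/2)² = 2(0.945)(0.4450)² = 0.3743 kg·m².
Total I = 0.5934 kg·m².
τ = F·(L/2) = (3.92)(0.445) = 1.744 N·m.
α = τ/I = 1.744/0.5934 = 2.940 rad/s².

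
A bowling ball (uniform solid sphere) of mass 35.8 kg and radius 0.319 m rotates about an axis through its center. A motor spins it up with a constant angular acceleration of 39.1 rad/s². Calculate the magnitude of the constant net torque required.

τ ≈ 57.0 N·m

I = (2/5)MR² = (2/5)(35.8)(0.319)² = 1.457 kg·m².
τ = Iα = (1.457)(39.10) = 56.98 N·m.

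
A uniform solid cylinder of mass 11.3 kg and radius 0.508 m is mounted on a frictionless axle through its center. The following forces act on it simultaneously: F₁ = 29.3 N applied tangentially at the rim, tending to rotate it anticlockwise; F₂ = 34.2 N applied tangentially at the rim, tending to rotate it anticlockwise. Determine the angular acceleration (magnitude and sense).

I = ½MR² = (1/2)(11.3)(0.508)² = 1.458 kg·m².
Taking anticlockwise as positive: τ₁ = +(29.3)(0.508) = +14.88 N·m; τ₂ = +(34.2)(0.508) = +17.37 N·m.
Net torque τ = 32.26 N·m.
α = τ/I = 32.26/1.458 = 22.12 rad/s².

α ≈ 22.1 rad/s², anticlockwise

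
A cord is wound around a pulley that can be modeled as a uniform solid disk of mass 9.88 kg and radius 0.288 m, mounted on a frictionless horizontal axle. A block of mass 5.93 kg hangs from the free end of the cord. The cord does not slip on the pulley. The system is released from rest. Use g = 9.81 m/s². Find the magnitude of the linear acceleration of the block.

I = ½MR² = (1/2)(9.88)(0.288)² = 0.4097 kg·m².
Block: mg − T = ma. Pulley: TR = Iα. No-slip: a = αR, so T = (I/R²)a = 4.940·a.
Then mg = (m + 4.940)a, so a = (5.93)(9.81)/(5.93 + 4.940) = 5.352 m/s².

a ≈ 5.35 m/s²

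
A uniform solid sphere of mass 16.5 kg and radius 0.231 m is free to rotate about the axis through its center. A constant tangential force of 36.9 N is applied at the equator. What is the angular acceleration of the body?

I = (2/5)MR² = (2/5)(16.5)(0.231)² = 0.3522 kg·m².
τ = F R = (36.9)(0.231) = 8.524 N·m.
Newton's second law for rotation, τ = Iα, gives α = τ/I = 8.524/0.3522 = 24.20 rad/s².

α ≈ 24.2 rad/s²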